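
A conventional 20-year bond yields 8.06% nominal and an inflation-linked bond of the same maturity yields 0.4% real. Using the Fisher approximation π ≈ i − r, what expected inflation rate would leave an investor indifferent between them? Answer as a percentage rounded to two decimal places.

7.66%

π ≈ i − r = 8.06% − 0.4% → 7.66%.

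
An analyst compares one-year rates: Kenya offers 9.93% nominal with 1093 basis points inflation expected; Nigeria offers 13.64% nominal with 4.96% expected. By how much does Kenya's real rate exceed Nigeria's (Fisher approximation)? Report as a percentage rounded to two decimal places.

-9.68%

Kenya: 9.93% − 10.93% = -1.000%
Nigeria: 13.64% − 4.96% = 8.680%
Differential = -9.680% → -9.68%.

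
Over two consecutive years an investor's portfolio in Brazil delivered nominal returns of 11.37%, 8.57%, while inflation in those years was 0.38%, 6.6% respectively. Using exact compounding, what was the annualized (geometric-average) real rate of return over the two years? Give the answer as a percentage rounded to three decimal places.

6.301%

Compound the nominal returns: 1.1137 × 1.0857 = 1.20914409.
Compound inflation: 1.0038 × 1.0660 = 1.07005080.
Deflate: 1.20914409 / 1.07005080 = 1.12998756.
Annualized real rate = 1.12998756^(1/2) − 1 = 6.3009% → 6.301%.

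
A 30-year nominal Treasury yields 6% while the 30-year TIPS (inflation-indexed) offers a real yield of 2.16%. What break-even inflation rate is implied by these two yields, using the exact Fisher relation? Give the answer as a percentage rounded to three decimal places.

(1 + π) = (1 + i)/(1 + r) = 1.06000 / 1.02160 = 1.037588
Break-even inflation = 1.037588 − 1 → 3.759%.

3.759%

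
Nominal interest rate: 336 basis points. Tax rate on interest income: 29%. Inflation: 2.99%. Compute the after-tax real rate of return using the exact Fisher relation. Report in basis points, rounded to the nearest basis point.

-59 basis points

After-tax nominal return = 3.36% × (1 − 0.29) = 2.3856%.
1 + r = 1.023856 / 1.02990 = 0.994131
After-tax real rate = 0.994131 − 1 → -59 basis points.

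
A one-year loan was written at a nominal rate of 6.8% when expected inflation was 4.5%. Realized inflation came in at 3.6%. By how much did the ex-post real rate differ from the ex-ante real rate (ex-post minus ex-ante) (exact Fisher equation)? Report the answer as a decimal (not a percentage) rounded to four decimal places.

Ex-ante: (1 + 0.0680)/(1 + 0.0450) − 1 = 2.2010%
Ex-post: (1 + 0.0680)/(1 + 0.0360) − 1 = 3.0888%
Difference (ex-post − ex-ante) = 0.8878% → 0.0089.

0.0089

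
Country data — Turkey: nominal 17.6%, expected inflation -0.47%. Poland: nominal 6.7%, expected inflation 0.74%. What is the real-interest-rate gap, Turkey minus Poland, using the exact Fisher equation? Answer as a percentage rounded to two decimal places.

Turkey: (1 + 0.1760)/(1 − 0.0047) − 1 = 18.1553%
Poland: (1 + 0.0670)/(1 + 0.0074) − 1 = 5.9162%
Differential = 18.1553% − 5.9162% = 12.2391% → 12.24%.

12.24%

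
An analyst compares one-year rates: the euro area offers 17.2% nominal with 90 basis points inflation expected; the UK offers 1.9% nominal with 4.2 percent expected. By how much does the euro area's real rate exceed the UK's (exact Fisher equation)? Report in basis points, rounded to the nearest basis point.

The euro area: (1 + 0.1720)/(1 + 0.0090) − 1 = 16.1546%
The UK: (1 + 0.0190)/(1 + 0.0420) − 1 = -2.2073%
Differential = 16.1546% − (-2.2073%) = 18.3619% → 1836 basis points.

1836 basis points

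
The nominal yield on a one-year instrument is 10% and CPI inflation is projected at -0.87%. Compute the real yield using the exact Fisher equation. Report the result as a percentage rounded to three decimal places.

10.965%

By the Fisher relation, 1 + r = (1 + i)/(1 + π).
1 + r = 1.10000 / 0.99130 = 1.109654
r = 1.109654 − 1 = 10.9654%, i.e. 10.965%.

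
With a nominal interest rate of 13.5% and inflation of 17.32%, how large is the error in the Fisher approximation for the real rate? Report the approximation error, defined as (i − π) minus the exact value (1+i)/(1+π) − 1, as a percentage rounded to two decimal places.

Approximate: r ≈ 13.500% − 17.320% = -3.8200%
Exact: (1 + 0.1350)/(1 + 0.1732) − 1 = -3.2561%
Error = -3.8200% − (-3.2561%) = -0.5639% → -0.56%.

-0.56%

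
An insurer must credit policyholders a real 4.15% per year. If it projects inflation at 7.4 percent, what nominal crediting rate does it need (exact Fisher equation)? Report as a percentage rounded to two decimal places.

11.86%

(1 + i) = (1 + r)(1 + π) = 1.04150 × 1.07400 = 1.118571
i = 1.118571 − 1, so the required nominal rate is 11.86%.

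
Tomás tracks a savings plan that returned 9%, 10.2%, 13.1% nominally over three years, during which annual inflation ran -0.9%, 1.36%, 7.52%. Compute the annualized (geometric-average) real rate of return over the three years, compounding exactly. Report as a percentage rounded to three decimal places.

Nominal growth factor = 1.0900 × 1.1020 × 1.1310 = 1.35853458
Price-level growth factor = 0.9910 × 1.0136 × 1.0752 = 1.08001432
Real growth factor = 1.35853458 / 1.08001432 = 1.25788572
Annualized real rate = 1.25788572^(1/3) − 1 = 7.9478% → 7.948%.

7.948%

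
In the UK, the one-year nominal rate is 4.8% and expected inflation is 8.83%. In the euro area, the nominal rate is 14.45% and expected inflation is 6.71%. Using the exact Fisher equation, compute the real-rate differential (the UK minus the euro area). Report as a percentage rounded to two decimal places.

The UK: (1 + 0.0480)/(1 + 0.0883) − 1 = -3.7030%
The euro area: (1 + 0.1445)/(1 + 0.0671) − 1 = 7.2533%
Differential = -3.7030% − 7.2533% = -10.9563% → -10.96%.

-10.96%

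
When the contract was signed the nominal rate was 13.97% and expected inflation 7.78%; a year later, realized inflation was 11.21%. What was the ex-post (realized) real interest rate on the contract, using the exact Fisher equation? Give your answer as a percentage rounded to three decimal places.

Ex-post: (1 + 0.1397)/(1 + 0.1121) − 1 = 2.4818%
So the realized real rate is 2.482%.

2.482%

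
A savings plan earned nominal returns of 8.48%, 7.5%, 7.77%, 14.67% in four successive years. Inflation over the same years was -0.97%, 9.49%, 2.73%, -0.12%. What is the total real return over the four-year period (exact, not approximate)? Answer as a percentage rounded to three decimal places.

Nominal growth factor = 1.0848 × 1.0750 × 1.0777 × 1.1467 = 1.4411389
Price-level growth factor = 0.9903 × 1.0949 × 1.0273 × 0.9988 = 1.1125436
Real growth factor = 1.4411389 / 1.1125436 = 1.2953549
Total real return = 1.2953549 − 1 → 29.535%.

29.535%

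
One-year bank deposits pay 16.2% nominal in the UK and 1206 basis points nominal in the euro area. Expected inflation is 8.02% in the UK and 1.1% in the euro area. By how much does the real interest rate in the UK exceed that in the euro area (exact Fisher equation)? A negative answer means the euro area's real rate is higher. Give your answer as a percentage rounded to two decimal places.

The UK: (1 + 0.1620)/(1 + 0.0802) − 1 = 7.5727%
The euro area: (1 + 0.1206)/(1 + 0.0110) − 1 = 10.8408%
Differential = 7.5727% − 10.8408% = -3.2681% → -3.27%.

-3.27%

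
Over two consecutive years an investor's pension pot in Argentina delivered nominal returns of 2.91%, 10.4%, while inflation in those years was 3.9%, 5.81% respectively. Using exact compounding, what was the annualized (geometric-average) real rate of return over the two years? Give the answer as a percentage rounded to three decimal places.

1.658%

Nominal growth factor = 1.0291 × 1.1040 = 1.13612640
Price-level growth factor = 1.0390 × 1.0581 = 1.09936590
Real growth factor = 1.13612640 / 1.09936590 = 1.03343791
Annualized real rate = 1.03343791^(1/2) − 1 = 1.6581% → 1.658%.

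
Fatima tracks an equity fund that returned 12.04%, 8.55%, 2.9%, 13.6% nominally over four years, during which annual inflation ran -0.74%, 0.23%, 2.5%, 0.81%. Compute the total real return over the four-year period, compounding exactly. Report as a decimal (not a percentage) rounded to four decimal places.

0.3829

Nominal growth factor = 1.1204 × 1.0855 × 1.0290 × 1.1360 = 1.421663
Price-level growth factor = 0.9926 × 1.0023 × 1.0250 × 1.0081 = 1.028015
Real growth factor = 1.421663 / 1.028015 = 1.382920
Total real return = 1.382920 − 1 → 0.3829.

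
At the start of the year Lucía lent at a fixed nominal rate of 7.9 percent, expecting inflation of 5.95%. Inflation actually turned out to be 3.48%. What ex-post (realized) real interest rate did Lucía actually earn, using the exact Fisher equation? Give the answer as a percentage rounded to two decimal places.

Ex-post: (1 + 0.0790)/(1 + 0.0348) − 1 = 4.2714%
So the realized real rate is 4.27%.

4.27%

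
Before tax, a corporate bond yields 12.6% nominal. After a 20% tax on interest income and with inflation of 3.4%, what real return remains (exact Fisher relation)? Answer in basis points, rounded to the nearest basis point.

646 basis points

After-tax nominal return = 12.6% × (1 − 0.2) = 10.0800%.
1 + r = 1.10080 / 1.03400 = 1.064603
After-tax real rate = 1.064603 − 1 → 646 basis points.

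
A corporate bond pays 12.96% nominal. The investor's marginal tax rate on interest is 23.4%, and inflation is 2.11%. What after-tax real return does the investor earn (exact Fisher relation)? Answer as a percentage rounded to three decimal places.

7.656%

After-tax nominal return = 12.96% × (1 − 0.234) = 9.92736%.
1 + r = 1.0992736 / 1.02110 = 1.076558
After-tax real rate = 1.076558 − 1 → 7.656%.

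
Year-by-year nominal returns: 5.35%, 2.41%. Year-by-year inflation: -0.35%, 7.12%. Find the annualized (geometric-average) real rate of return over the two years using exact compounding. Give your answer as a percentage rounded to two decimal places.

Compound the nominal returns: 1.0535 × 1.0241 = 1.07888935.
Compound inflation: 0.9965 × 1.0712 = 1.06745080.
Deflate: 1.07888935 / 1.06745080 = 1.01071576.
Annualized real rate = 1.01071576^(1/2) − 1 = 0.5344% → 0.53%.

0.53%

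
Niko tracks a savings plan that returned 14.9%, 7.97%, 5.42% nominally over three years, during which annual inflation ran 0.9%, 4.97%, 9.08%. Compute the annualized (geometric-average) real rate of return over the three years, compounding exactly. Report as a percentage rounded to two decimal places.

4.22%

Nominal growth factor = 1.1490 × 1.0797 × 1.0542 = 1.30781448
Price-level growth factor = 1.0090 × 1.0497 × 1.0908 = 1.15531787
Real growth factor = 1.30781448 / 1.15531787 = 1.13199537
Annualized real rate = 1.13199537^(1/3) − 1 = 4.2193% → 4.22%.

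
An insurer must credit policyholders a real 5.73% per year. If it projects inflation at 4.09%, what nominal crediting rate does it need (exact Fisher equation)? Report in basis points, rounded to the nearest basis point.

1005 basis points

(1 + i) = (1 + r)(1 + π) = 1.05730 × 1.04090 = 1.10054357
i = 1.10054357 − 1, so the required nominal rate is 1005 basis points.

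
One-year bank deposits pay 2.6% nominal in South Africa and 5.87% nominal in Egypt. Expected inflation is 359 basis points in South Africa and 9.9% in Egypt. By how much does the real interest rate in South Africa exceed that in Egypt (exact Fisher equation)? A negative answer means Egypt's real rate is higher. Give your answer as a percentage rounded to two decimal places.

South Africa: (1 + 0.0260)/(1 + 0.0359) − 1 = -0.9557%
Egypt: (1 + 0.0587)/(1 + 0.0990) − 1 = -3.6670%
Differential = -0.9557% − (-3.6670%) = 2.7113% → 2.71%.

2.71%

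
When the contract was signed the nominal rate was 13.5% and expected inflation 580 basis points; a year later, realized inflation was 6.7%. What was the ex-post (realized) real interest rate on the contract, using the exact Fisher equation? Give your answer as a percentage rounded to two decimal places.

Ex-post: (1 + 0.1350)/(1 + 0.0670) − 1 = 6.3730%
So the realized real rate is 6.37%.

6.37%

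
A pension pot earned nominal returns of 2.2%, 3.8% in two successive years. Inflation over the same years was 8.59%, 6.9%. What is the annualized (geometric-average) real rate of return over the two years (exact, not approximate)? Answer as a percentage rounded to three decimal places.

-4.404%

Compound the nominal returns: 1.0220 × 1.0380 = 1.06083600.
Compound inflation: 1.0859 × 1.0690 = 1.16082710.
Deflate: 1.06083600 / 1.16082710 = 0.91386219.
Annualized real rate = 0.91386219^(1/2) − 1 = -4.4039% → -4.404%.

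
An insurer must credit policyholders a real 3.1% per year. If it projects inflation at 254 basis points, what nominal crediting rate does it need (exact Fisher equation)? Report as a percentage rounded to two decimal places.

(1 + i) = (1 + r)(1 + π) = 1.03100 × 1.02540 = 1.0571874
i = 1.0571874 − 1, so the required nominal rate is 5.72%.

5.72%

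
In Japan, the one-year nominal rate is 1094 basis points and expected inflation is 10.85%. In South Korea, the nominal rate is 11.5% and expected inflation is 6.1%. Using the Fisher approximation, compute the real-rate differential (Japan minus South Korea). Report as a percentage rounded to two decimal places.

Japan: 10.94% − 10.85% = 0.090%
South Korea: 11.5% − 6.1% = 5.400%
Differential = -5.310% → -5.31%.

-5.31%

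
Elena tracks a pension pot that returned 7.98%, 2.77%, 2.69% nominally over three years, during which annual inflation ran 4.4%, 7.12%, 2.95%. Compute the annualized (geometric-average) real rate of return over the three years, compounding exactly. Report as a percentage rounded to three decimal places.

-0.342%

Compound the nominal returns: 1.0798 × 1.0277 × 1.0269 = 1.13956167.
Compound inflation: 1.0440 × 1.0712 × 1.0295 = 1.15132362.
Deflate: 1.13956167 / 1.15132362 = 0.98978398.
Annualized real rate = 0.98978398^(1/3) − 1 = -0.3417% → -0.342%.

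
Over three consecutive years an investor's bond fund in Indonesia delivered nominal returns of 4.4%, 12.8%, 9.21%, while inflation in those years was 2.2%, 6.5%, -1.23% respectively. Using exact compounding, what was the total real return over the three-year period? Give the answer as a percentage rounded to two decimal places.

19.63%

Compound the nominal returns: 1.0440 × 1.1280 × 1.0921 = 1.286092.
Compound inflation: 1.0220 × 1.0650 × 0.9877 = 1.075042.
Deflate: 1.286092 / 1.075042 = 1.196317.
Total real return = 1.196317 − 1 → 19.63%.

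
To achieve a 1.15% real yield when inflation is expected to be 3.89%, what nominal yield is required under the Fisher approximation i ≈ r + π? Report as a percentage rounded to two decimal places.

5.04%

i ≈ r + π = 1.15% + 3.89% = 5.04%.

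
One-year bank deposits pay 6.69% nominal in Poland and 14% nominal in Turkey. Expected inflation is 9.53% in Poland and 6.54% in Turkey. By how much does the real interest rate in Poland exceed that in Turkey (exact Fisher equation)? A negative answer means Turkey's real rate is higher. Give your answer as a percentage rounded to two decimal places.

Poland: (1 + 0.0669)/(1 + 0.0953) − 1 = -2.59290%
Turkey: (1 + 0.1400)/(1 + 0.0654) − 1 = 7.00206%
Differential = -2.59290% − 7.00206% = -9.59496% → -9.59%.

-9.59%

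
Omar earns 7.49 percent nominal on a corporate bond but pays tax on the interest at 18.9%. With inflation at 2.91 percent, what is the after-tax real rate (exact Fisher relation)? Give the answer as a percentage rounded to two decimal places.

After-tax nominal return = 7.49% × (1 − 0.189) = 6.07439%.
1 + r = 1.0607439 / 1.02910 = 1.030749
After-tax real rate = 1.030749 − 1 → 3.07%.

3.07%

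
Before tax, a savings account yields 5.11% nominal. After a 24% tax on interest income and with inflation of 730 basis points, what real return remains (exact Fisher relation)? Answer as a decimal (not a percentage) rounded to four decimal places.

-0.0318

After-tax nominal return = 5.11% × (1 − 0.24) = 3.8836%.
1 + r = 1.038836 / 1.07300 = 0.968160
After-tax real rate = 0.968160 − 1 → -0.0318.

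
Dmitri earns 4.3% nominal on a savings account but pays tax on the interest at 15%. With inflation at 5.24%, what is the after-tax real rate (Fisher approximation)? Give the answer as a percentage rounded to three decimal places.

-1.585%

After-tax nominal return = 4.3% × (1 − 0.15) = 3.6550%.
r ≈ 3.6550% − 5.24% → -1.585%.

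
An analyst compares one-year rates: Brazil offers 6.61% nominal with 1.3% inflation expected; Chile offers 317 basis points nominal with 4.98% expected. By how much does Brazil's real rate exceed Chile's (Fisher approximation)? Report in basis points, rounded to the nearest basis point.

Brazil: 6.61% − 1.3% = 5.310%
Chile: 3.17% − 4.98% = -1.810%
Differential = 7.120% → 712 basis points.

712 basis points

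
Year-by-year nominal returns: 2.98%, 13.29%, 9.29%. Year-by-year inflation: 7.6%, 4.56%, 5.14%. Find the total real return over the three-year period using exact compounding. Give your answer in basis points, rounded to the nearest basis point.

Compound the nominal returns: 1.0298 × 1.1329 × 1.0929 = 1.275043.
Compound inflation: 1.0760 × 1.0456 × 1.0514 = 1.182894.
Deflate: 1.275043 / 1.182894 = 1.077901.
Total real return = 1.077901 − 1 → 779 basis points.

779 basis points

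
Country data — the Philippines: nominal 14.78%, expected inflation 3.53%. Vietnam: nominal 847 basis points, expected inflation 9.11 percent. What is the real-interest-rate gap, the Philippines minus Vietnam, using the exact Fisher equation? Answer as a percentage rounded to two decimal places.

The Philippines: (1 + 0.1478)/(1 + 0.0353) − 1 = 10.8664%
Vietnam: (1 + 0.0847)/(1 + 0.0911) − 1 = -0.5866%
Differential = 10.8664% − (-0.5866%) = 11.4530% → 11.45%.

11.45%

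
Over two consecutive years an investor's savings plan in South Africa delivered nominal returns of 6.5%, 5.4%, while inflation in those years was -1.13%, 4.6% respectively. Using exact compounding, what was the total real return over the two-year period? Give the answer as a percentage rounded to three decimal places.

8.541%

Nominal growth factor = 1.0650 × 1.0540 = 1.122510
Price-level growth factor = 0.9887 × 1.0460 = 1.034180
Real growth factor = 1.122510 / 1.034180 = 1.085410
Total real return = 1.085410 − 1 → 8.541%.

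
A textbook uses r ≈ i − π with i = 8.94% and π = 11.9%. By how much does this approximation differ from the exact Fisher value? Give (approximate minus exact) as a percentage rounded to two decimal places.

-0.31%

Approximate: r ≈ 8.940% − 11.900% = -2.9600%
Exact: (1 + 0.0894)/(1 + 0.1190) − 1 = -2.6452%
Error = -2.9600% − (-2.6452%) = -0.3148% → -0.31%.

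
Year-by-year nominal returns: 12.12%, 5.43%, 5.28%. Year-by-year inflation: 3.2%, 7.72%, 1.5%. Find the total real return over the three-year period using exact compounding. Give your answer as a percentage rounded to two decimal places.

Compound the nominal returns: 1.1212 × 1.0543 × 1.0528 = 1.244495.
Compound inflation: 1.0320 × 1.0772 × 1.0150 = 1.128345.
Deflate: 1.244495 / 1.128345 = 1.102938.
Total real return = 1.102938 − 1 → 10.29%.

10.29%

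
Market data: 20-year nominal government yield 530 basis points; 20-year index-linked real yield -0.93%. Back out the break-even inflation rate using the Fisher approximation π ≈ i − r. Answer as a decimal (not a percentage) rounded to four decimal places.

0.0623

π ≈ i − r = 5.3% − (-0.93%) → 0.0623.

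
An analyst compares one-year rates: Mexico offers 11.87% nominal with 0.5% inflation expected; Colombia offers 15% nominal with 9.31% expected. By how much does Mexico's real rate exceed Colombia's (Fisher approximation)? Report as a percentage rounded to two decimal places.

Mexico: 11.87% − 0.5% = 11.370%
Colombia: 15% − 9.31% = 5.690%
Differential = 5.680% → 5.68%.

5.68%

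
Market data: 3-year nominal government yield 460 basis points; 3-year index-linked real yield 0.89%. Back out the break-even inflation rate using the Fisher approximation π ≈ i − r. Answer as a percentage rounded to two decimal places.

3.71%

π ≈ i − r = 4.6% − 0.89% → 3.71%.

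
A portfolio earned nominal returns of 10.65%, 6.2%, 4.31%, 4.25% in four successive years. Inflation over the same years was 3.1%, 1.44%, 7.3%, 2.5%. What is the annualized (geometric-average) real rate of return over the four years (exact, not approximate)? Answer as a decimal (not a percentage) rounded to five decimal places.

0.02665

Nominal growth factor = 1.1065 × 1.0620 × 1.0431 × 1.0425 = 1.27784431
Price-level growth factor = 1.0310 × 1.0144 × 1.0730 × 1.0250 = 1.15024802
Real growth factor = 1.27784431 / 1.15024802 = 1.11092938
Annualized real rate = 1.11092938^(1/4) − 1 = 2.6648% → 0.02665.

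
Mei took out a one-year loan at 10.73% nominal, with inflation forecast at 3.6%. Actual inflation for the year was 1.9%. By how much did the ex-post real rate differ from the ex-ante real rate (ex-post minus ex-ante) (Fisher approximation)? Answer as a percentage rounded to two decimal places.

Ex-ante: 10.73% − 3.6% = 7.130%
Ex-post: 10.73% − 1.9% = 8.830%
Difference (ex-post − ex-ante) = 1.7000% → 1.70%.

1.70%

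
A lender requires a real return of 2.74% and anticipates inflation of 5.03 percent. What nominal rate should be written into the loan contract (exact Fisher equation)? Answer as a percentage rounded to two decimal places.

7.91%

(1 + i) = (1 + r)(1 + π) = 1.02740 × 1.05030 = 1.07907822
i = 1.07907822 − 1, so the required nominal rate is 7.91%.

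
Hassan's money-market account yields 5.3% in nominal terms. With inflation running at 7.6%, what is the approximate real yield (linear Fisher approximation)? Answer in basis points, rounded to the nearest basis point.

-230 basis points

r ≈ i − π = 5.3% − 7.6% = -230 basis points.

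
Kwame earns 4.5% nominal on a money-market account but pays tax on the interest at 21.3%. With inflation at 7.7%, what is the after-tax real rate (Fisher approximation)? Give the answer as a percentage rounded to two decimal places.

-4.16%

After-tax nominal return = 4.5% × (1 − 0.213) = 3.5415%.
r ≈ 3.5415% − 7.7% → -4.16%.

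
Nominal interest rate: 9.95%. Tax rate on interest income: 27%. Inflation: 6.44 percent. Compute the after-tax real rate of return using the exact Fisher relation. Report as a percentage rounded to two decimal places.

After-tax nominal return = 9.95% × (1 − 0.27) = 7.2635%.
1 + r = 1.072635 / 1.06440 = 1.007737
After-tax real rate = 1.007737 − 1 → 0.77%.

0.77%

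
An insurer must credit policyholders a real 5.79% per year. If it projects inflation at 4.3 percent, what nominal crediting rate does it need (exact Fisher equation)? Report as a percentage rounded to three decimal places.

(1 + i) = (1 + r)(1 + π) = 1.05790 × 1.04300 = 1.1033897
i = 1.1033897 − 1, so the required nominal rate is 10.339%.

10.339%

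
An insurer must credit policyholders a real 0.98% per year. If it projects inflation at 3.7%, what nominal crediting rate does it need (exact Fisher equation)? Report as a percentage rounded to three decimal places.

(1 + i) = (1 + r)(1 + π) = 1.00980 × 1.03700 = 1.0471626
i = 1.0471626 − 1, so the required nominal rate is 4.716%.

4.716%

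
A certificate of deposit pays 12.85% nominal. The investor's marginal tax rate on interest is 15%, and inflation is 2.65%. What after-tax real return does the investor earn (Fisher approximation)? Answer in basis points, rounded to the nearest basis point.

827 basis points

After-tax nominal return = 12.85% × (1 − 0.15) = 10.9225%.
r ≈ 10.9225% − 2.65% → 827 basis points.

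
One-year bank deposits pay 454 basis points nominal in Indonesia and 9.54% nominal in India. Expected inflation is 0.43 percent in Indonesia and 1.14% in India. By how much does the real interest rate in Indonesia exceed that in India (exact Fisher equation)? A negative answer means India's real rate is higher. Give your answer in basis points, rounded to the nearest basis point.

-421 basis points

Indonesia: (1 + 0.0454)/(1 + 0.0043) − 1 = 4.0924%
India: (1 + 0.0954)/(1 + 0.0114) − 1 = 8.3053%
Differential = 4.0924% − 8.3053% = -4.2129% → -421 basis points.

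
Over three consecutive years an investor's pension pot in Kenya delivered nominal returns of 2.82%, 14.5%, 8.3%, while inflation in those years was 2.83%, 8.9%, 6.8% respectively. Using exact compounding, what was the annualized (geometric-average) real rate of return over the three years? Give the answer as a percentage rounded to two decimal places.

Nominal growth factor = 1.0282 × 1.1450 × 1.0830 = 1.27500399
Price-level growth factor = 1.0283 × 1.0890 × 1.0680 = 1.19596637
Real growth factor = 1.27500399 / 1.19596637 = 1.06608682
Annualized real rate = 1.06608682^(1/3) − 1 = 2.1561% → 2.16%.

2.16%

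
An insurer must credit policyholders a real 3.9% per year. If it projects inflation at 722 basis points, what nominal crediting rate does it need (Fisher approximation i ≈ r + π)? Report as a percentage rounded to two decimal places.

11.12%

i ≈ r + π = 3.9% + 7.22% = 11.12%.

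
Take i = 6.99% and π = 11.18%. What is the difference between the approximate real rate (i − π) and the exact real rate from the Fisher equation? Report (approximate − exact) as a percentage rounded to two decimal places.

Approximate: r ≈ 6.990% − 11.180% = -4.1900%
Exact: (1 + 0.0699)/(1 + 0.1118) − 1 = -3.7687%
Error = -4.1900% − (-3.7687%) = -0.4213% → -0.42%.

-0.42%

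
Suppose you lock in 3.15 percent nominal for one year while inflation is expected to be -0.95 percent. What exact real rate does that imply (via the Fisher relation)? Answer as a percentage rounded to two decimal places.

4.14%

By the Fisher relation, 1 + r = (1 + i)/(1 + π).
1 + r = 1.03150 / 0.99050 = 1.041393
r = 1.041393 − 1 = 4.1393%, i.e. 4.14%.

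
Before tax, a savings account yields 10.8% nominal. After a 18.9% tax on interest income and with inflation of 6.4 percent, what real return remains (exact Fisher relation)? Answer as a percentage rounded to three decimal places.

After-tax nominal return = 10.8% × (1 − 0.189) = 8.7588%.
1 + r = 1.087588 / 1.06400 = 1.022169
After-tax real rate = 1.022169 − 1 → 2.217%.

2.217%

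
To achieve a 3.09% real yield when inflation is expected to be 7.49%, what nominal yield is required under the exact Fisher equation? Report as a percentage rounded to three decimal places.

10.811%

(1 + i) = (1 + r)(1 + π) = 1.03090 × 1.07490 = 1.10811441
i = 1.10811441 − 1, so the required nominal rate is 10.811%.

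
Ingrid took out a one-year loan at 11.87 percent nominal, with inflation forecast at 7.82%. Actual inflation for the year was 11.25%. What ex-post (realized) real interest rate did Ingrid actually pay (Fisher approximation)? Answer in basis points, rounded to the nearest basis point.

Ex-post: 11.87% − 11.25% = 0.620%
So the realized real rate is 62 basis points.

62 basis points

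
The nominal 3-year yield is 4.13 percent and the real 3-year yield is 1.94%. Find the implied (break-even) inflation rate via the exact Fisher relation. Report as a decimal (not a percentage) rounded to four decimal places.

(1 + π) = (1 + i)/(1 + r) = 1.04130 / 1.01940 = 1.021483
Break-even inflation = 1.021483 − 1 → 0.0215.

0.0215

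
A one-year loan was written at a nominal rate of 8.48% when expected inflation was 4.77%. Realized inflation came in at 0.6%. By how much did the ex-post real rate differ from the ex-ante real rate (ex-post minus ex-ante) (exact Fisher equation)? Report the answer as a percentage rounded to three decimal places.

Ex-ante: (1 + 0.0848)/(1 + 0.0477) − 1 = 3.5411%
Ex-post: (1 + 0.0848)/(1 + 0.0060) − 1 = 7.8330%
Difference (ex-post − ex-ante) = 4.2919% → 4.292%.

4.292%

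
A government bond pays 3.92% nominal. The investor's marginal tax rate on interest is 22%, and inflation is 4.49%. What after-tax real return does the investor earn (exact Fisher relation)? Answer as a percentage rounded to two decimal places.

After-tax nominal return = 3.92% × (1 − 0.22) = 3.0576%.
1 + r = 1.030576 / 1.04490 = 0.986292
After-tax real rate = 0.986292 − 1 → -1.37%.

-1.37%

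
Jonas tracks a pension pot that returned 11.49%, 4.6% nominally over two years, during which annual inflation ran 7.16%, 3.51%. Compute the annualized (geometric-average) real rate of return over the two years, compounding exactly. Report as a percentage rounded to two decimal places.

Compound the nominal returns: 1.1149 × 1.0460 = 1.16618540.
Compound inflation: 1.0716 × 1.0351 = 1.10921316.
Deflate: 1.16618540 / 1.10921316 = 1.05136275.
Annualized real rate = 1.05136275^(1/2) − 1 = 2.5360% → 2.54%.

2.54%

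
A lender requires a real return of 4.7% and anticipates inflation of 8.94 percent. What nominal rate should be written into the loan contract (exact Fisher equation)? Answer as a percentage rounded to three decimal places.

(1 + i) = (1 + r)(1 + π) = 1.04700 × 1.08940 = 1.1406018
i = 1.1406018 − 1, so the required nominal rate is 14.060%.

14.060%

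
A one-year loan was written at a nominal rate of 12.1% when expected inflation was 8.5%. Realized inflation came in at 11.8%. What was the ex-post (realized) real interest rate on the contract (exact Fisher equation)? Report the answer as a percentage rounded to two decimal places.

0.27%

Ex-post: (1 + 0.1210)/(1 + 0.1180) − 1 = 0.2683%
So the realized real rate is 0.27%.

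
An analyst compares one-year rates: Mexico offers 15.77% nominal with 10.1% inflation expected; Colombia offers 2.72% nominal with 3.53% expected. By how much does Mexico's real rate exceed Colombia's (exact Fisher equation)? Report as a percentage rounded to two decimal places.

Mexico: (1 + 0.1577)/(1 + 0.1010) − 1 = 5.1499%
Colombia: (1 + 0.0272)/(1 + 0.0353) − 1 = -0.7824%
Differential = 5.1499% − (-0.7824%) = 5.9322% → 5.93%.

5.93%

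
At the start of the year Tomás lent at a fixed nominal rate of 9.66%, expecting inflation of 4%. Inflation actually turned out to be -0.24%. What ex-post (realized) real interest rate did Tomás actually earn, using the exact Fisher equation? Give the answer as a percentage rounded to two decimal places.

Ex-post: (1 + 0.0966)/(1 − 0.0024) − 1 = 9.9238%
So the realized real rate is 9.92%.

9.92%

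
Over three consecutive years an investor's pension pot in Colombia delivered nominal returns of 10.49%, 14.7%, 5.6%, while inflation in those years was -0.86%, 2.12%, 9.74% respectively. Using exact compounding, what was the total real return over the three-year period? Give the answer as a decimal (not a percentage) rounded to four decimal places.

Compound the nominal returns: 1.1049 × 1.1470 × 1.0560 = 1.338290.
Compound inflation: 0.9914 × 1.0212 × 1.0974 = 1.111027.
Deflate: 1.338290 / 1.111027 = 1.204552.
Total real return = 1.204552 − 1 → 0.2046.

0.2046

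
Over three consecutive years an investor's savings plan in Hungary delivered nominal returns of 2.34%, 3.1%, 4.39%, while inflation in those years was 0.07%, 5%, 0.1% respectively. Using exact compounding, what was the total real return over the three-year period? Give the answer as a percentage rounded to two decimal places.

4.72%

Compound the nominal returns: 1.0234 × 1.0310 × 1.0439 = 1.101445.
Compound inflation: 1.0007 × 1.0500 × 1.0010 = 1.051786.
Deflate: 1.101445 / 1.051786 = 1.047215.
Total real return = 1.047215 − 1 → 4.72%.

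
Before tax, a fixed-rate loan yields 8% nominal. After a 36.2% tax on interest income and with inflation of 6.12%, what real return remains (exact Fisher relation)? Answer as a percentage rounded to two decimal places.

-0.96%

After-tax nominal return = 8% × (1 − 0.362) = 5.1040%.
1 + r = 1.05104 / 1.06120 = 0.990426
After-tax real rate = 0.990426 − 1 → -0.96%.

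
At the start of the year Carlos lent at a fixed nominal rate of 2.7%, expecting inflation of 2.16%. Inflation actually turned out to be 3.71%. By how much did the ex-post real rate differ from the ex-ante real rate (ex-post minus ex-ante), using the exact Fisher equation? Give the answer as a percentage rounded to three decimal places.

Ex-ante: (1 + 0.0270)/(1 + 0.0216) − 1 = 0.52858%
Ex-post: (1 + 0.0270)/(1 + 0.0371) − 1 = -0.97387%
Difference (ex-post − ex-ante) = -1.50245% → -1.502%.

-1.502%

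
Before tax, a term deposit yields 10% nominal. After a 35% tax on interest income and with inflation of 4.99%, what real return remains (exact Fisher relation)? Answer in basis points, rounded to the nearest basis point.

After-tax nominal return = 10% × (1 − 0.35) = 6.5000%.
1 + r = 1.06500 / 1.04990 = 1.014382
After-tax real rate = 1.014382 − 1 → 144 basis points.

144 basis points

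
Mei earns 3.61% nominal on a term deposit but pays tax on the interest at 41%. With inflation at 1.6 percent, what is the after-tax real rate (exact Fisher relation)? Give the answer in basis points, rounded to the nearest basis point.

After-tax nominal return = 3.61% × (1 − 0.41) = 2.1299%.
1 + r = 1.021299 / 1.01600 = 1.005216
After-tax real rate = 1.005216 − 1 → 52 basis points.

52 basis points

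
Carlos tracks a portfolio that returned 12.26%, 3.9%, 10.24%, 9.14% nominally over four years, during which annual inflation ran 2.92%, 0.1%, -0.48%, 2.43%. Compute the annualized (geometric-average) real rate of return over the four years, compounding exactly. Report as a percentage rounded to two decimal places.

Nominal growth factor = 1.1226 × 1.0390 × 1.1024 × 1.0914 = 1.40334270
Price-level growth factor = 1.0292 × 1.0010 × 0.9952 × 1.0243 = 1.05019850
Real growth factor = 1.40334270 / 1.05019850 = 1.33626423
Annualized real rate = 1.33626423^(1/4) − 1 = 7.5160% → 7.52%.

7.52%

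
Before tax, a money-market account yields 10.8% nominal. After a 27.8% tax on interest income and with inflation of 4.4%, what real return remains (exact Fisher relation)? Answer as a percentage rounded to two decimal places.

3.25%

After-tax nominal return = 10.8% × (1 − 0.278) = 7.7976%.
1 + r = 1.077976 / 1.04400 = 1.032544
After-tax real rate = 1.032544 − 1 → 3.25%.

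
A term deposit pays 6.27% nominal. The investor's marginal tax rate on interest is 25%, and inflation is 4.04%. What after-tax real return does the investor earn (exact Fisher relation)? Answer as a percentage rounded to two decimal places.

0.64%

After-tax nominal return = 6.27% × (1 − 0.25) = 4.7025%.
1 + r = 1.047025 / 1.04040 = 1.006368
After-tax real rate = 1.006368 − 1 → 0.64%.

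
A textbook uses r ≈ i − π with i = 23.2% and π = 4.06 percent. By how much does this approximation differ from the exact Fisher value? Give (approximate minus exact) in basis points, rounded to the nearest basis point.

Approximate: r ≈ 23.200% − 4.060% = 19.1400%
Exact: (1 + 0.2320)/(1 + 0.0406) − 1 = 18.3932%
Error = 19.1400% − 18.3932% = 0.7468% → 75 basis points.

75 basis points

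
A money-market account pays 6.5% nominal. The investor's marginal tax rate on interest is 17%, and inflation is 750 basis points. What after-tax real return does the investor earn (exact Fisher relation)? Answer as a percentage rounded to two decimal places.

-1.96%

After-tax nominal return = 6.5% × (1 − 0.17) = 5.3950%.
1 + r = 1.05395 / 1.07500 = 0.980419
After-tax real rate = 0.980419 − 1 → -1.96%.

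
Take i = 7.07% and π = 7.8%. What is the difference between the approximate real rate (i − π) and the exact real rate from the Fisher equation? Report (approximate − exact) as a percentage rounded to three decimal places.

-0.053%

Approximate: r ≈ 7.070% − 7.800% = -0.7300%
Exact: (1 + 0.0707)/(1 + 0.0780) − 1 = -0.6772%
Error = -0.7300% − (-0.6772%) = -0.0528% → -0.053%.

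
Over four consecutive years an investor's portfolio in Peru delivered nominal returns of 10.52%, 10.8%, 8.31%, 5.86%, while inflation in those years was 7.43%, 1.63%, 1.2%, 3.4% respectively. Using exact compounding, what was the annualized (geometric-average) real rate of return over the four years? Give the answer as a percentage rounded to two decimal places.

Compound the nominal returns: 1.1052 × 1.1080 × 1.0831 × 1.0586 = 1.40404518.
Compound inflation: 1.0743 × 1.0163 × 1.0120 × 1.0340 = 1.14247986.
Deflate: 1.40404518 / 1.14247986 = 1.22894523.
Annualized real rate = 1.22894523^(1/4) − 1 = 5.2890% → 5.29%.

5.29%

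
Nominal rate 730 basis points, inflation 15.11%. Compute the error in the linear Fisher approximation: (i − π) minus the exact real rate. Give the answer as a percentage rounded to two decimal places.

-1.03%

Approximate: r ≈ 7.300% − 15.110% = -7.8100%
Exact: (1 + 0.0730)/(1 + 0.1511) − 1 = -6.7848%
Error = -7.8100% − (-6.7848%) = -1.0252% → -1.03%.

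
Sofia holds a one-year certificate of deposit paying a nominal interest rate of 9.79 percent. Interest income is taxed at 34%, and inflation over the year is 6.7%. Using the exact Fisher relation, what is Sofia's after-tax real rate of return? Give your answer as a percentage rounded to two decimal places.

-0.22%

After-tax nominal return = 9.79% × (1 − 0.34) = 6.4614%.
1 + r = 1.064614 / 1.06700 = 0.997764
After-tax real rate = 0.997764 − 1 → -0.22%.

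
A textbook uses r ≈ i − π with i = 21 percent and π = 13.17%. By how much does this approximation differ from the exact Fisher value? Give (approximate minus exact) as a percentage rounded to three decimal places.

0.911%

Approximate: r ≈ 21.000% − 13.170% = 7.8300%
Exact: (1 + 0.2100)/(1 + 0.1317) − 1 = 6.9188%
Error = 7.8300% − 6.9188% = 0.9112% → 0.911%.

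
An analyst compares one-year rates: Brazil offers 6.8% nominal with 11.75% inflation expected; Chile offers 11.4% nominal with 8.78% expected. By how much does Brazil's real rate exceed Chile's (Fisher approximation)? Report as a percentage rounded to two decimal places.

Brazil: 6.8% − 11.75% = -4.950%
Chile: 11.4% − 8.78% = 2.620%
Differential = -7.570% → -7.57%.

-7.57%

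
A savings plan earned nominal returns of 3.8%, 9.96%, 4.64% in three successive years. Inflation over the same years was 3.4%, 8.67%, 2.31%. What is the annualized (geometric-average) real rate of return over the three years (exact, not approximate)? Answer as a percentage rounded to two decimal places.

Nominal growth factor = 1.0380 × 1.0996 × 1.0464 = 1.19434505
Price-level growth factor = 1.0340 × 1.0867 × 1.0231 = 1.14960406
Real growth factor = 1.19434505 / 1.14960406 = 1.03891861
Annualized real rate = 1.03891861^(1/3) − 1 = 1.2808% → 1.28%.

1.28%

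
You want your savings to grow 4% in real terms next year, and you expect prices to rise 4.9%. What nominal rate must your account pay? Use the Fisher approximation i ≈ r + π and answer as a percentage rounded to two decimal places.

8.90%

i ≈ r + π = 4% + 4.9% = 8.90%.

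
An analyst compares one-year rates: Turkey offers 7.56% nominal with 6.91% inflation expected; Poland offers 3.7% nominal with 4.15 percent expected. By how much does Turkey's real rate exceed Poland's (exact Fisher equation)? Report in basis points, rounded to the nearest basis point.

104 basis points

Turkey: (1 + 0.0756)/(1 + 0.0691) − 1 = 0.6080%
Poland: (1 + 0.0370)/(1 + 0.0415) − 1 = -0.4321%
Differential = 0.6080% − (-0.4321%) = 1.0401% → 104 basis points.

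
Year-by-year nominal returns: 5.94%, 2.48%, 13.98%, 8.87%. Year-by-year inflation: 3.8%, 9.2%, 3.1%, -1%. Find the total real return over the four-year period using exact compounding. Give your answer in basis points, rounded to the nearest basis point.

1645 basis points

Compound the nominal returns: 1.0594 × 1.0248 × 1.1398 × 1.0887 = 1.347212.
Compound inflation: 1.0380 × 1.0920 × 1.0310 × 0.9900 = 1.156948.
Deflate: 1.347212 / 1.156948 = 1.164453.
Total real return = 1.164453 − 1 → 1645 basis points.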